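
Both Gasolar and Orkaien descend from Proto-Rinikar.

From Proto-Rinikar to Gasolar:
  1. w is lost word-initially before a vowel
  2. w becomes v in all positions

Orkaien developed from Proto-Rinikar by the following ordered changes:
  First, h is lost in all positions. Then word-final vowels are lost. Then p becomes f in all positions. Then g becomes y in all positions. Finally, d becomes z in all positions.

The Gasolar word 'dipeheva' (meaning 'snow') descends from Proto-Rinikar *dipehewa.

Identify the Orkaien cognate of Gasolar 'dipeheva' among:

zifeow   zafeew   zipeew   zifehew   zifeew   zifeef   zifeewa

Orkaien: start from *dipehewa.
  rule 1 (h-loss): dipehewa → dipeewa
  rule 2 (apocope): dipeewa → dipeew
  rule 3 (unconditioned shift): dipeew → difeew
  rule 4: no change — difeew
  rule 5 (unconditioned shift): difeew → zifeew
  ⇒ Orkaien zifeew
Only 'zifeew' matches the regular Orkaien development of *dipehewa.

zifeew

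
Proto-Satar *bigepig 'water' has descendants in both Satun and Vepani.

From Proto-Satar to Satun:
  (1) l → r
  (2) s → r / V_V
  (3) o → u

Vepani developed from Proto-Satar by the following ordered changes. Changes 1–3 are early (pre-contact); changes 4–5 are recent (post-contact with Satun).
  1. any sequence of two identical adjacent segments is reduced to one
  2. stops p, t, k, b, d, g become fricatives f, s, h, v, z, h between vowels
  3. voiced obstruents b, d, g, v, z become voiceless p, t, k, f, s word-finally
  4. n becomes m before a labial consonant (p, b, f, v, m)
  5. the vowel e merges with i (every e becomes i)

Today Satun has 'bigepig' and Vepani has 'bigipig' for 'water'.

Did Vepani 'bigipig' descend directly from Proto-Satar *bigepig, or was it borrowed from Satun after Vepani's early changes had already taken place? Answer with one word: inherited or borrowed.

borrowed

If inherited, *bigepig would pass through all of Vepani's changes:
Vepani: *bigepig > bihefig > bihefik > bihifik  (by intervocalic lenition, final devoicing, vowel merger)
If borrowed from Satun 'bigepig' after the early changes, it would undergo only the recent ones:
  rule 4 (nasal place assimilation): no change (bigepig)
  rule 5 (vowel merger): bigepig → bigipig
  ⇒ as a loan: bigipig
Vepani 'bigipig' matches the loan outcome 'bigipig', not the inherited 'bihifik' — it skipped the early Vepani changes, so it was borrowed from Satun.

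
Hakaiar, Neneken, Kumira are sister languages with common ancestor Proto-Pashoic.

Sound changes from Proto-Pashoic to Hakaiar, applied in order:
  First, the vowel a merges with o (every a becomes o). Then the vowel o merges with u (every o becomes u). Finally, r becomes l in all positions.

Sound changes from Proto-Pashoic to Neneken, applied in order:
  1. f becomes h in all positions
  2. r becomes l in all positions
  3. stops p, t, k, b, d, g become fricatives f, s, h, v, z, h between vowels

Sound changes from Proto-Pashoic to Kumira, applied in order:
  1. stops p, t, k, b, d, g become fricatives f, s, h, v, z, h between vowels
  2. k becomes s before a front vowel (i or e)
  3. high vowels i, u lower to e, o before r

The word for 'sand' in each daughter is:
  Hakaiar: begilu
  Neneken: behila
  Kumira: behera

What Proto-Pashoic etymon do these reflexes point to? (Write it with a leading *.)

Position 5: Hakaiar has l, Neneken has l, Kumira has r. Kumira preserves r here (none of its changes turn any other segment into r), so the proto-segment is *r.
Position 3: Hakaiar has g, Neneken has h, Kumira has h. Hakaiar preserves g here (none of its changes turn any other segment into g), so the proto-segment is *g.
Position 6: Hakaiar has u, Neneken has a, Kumira has a. Neneken preserves a here (none of its changes turn any other segment into a), so the proto-segment is *a.
This points to *begira. Verify forward in each daughter:
Hakaiar: start from *begira.
  rule 1 (vowel merger): begira → begiro
  rule 2 (vowel merger): begiro → begiru
  rule 3 (unconditioned shift): begiru → begilu
  ⇒ Hakaiar begilu
Neneken: *begira
  begira (rule 1 does not apply)
  begira → begila   [unconditioned shift]
  begila → behila   [intervocalic lenition]
  giving Neneken behila.
Kumira: *begira > behira > behera  (by intervocalic lenition, pre-rhotic lowering)
No other proto-form is consistent with every reflex, so the reconstruction is *begira.

*begira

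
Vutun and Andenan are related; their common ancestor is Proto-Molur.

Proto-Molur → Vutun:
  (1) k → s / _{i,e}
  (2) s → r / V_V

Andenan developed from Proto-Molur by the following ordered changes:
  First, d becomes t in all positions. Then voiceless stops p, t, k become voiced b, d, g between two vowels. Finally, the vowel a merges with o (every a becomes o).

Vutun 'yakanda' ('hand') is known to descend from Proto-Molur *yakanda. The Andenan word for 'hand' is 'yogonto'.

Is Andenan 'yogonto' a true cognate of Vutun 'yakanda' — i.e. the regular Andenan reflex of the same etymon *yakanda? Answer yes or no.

Derive the expected Andenan reflex of *yakanda:
Andenan: start from *yakanda.
  rule 1 (unconditioned shift): yakanda → yakanta
  rule 2 (intervocalic voicing): yakanta → yaganta
  rule 3 (vowel merger): yaganta → yogonto
  ⇒ Andenan yogonto
Andenan 'yogonto' matches the regular reflex exactly, so the pair is cognate.

yes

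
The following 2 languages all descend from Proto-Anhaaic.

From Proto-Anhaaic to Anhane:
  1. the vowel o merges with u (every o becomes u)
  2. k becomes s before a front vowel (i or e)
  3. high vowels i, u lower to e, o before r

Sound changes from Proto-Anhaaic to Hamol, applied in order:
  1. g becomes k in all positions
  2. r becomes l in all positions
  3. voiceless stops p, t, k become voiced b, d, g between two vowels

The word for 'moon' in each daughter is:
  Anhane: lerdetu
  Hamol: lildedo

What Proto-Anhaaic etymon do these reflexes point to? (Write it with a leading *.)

*lirdeto

Position 6: Anhane has t, Hamol has d. Anhane preserves t here (none of its changes turn any other segment into t), so the proto-segment is *t.
Position 7: Anhane has u, Hamol has o. Hamol preserves o here (none of its changes turn any other segment into o), so the proto-segment is *o.
Verify the candidate proto-form against each daughter:
Anhane: *lirdeto > lirdetu > lerdetu  (by vowel merger, pre-rhotic lowering)
Hamol: *lirdeto
  lirdeto (rule 1 does not apply)
  lirdeto → lildeto   [unconditioned shift]
  lildeto → lildedo   [intervocalic voicing]
  giving Hamol lildedo.
*lirdeto is the unique common source.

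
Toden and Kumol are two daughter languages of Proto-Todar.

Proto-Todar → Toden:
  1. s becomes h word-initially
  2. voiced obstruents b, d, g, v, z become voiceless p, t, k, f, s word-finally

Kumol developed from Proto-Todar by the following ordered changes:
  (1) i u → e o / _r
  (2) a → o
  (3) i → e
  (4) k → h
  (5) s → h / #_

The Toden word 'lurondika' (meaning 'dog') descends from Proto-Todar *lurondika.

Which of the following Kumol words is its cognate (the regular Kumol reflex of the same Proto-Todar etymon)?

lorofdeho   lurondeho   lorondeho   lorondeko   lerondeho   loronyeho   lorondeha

Kumol: start from *lurondika.
  rule 1 (pre-rhotic lowering): lurondika → lorondika
  rule 2 (vowel merger): lorondika → lorondiko
  rule 3 (vowel merger): lorondiko → lorondeko
  rule 4 (unconditioned shift): lorondeko → lorondeho
  rule 5: no change — lorondeho
  ⇒ Kumol lorondeho
Only 'lorondeho' matches the regular Kumol development of *lurondika.

lorondeho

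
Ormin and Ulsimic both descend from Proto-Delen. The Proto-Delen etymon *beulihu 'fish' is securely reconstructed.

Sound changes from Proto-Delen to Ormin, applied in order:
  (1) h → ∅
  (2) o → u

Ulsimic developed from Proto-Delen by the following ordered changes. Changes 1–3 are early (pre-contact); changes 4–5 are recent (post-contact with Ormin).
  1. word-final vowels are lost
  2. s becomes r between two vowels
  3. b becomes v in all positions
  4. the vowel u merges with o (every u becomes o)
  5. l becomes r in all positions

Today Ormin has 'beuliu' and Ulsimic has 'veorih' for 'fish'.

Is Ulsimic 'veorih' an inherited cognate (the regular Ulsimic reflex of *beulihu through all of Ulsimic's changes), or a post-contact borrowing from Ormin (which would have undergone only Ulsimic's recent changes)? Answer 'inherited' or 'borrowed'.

If inherited, *beulihu would pass through all of Ulsimic's changes:
Ulsimic: *beulihu
  beulihu → beulih   [apocope]
  beulih (rule 2 does not apply)
  beulih → veulih   [unconditioned shift]
  veulih → veolih   [vowel merger]
  veolih → veorih   [unconditioned shift]
  giving Ulsimic veorih.
If borrowed from Ormin 'beuliu' after the early changes, it would undergo only the recent ones:
  rule 4 (vowel merger): beuliu → beolio
  rule 5 (unconditioned shift): beolio → beorio
  ⇒ as a loan: beorio
Ulsimic 'veorih' matches the inherited outcome exactly, so it is an inherited cognate, not a loan.

inherited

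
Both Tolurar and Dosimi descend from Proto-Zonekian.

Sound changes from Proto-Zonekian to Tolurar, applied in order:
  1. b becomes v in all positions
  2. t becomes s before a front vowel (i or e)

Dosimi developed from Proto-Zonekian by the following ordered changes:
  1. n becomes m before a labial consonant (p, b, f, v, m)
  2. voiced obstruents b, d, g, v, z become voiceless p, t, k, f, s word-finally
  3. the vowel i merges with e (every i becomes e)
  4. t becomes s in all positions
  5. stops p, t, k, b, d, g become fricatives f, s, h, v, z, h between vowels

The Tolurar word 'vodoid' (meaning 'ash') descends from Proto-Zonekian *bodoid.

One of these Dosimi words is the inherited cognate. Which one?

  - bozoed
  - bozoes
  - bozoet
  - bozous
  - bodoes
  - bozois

bozoes

Dosimi: *bodoid > bodoit > bodoet > bodoes > bozoes  (by final devoicing, vowel merger, unconditioned shift, intervocalic lenition)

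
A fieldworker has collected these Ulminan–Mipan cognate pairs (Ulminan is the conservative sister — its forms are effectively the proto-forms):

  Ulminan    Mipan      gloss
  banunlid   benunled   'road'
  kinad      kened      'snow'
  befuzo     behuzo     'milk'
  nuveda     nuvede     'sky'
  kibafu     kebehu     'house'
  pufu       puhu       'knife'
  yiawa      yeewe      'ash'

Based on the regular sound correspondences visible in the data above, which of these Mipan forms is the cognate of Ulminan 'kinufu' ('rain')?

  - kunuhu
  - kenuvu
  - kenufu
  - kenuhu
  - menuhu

kinad ~ kened — Ulminan i corresponds to Mipan e after a consonant, before a nasal.
befuzo ~ behuzo, kibafu ~ kebehu — Ulminan f corresponds to Mipan h between vowels (before a back vowel).
Applying these to Ulminan 'kinufu':
  kinufu → kenufu   (i→e after a consonant, before a nasal)
  kenufu → kenuhu   (f→h between vowels (before a back vowel))
So the Mipan cognate is 'kenuhu'.

kenuhu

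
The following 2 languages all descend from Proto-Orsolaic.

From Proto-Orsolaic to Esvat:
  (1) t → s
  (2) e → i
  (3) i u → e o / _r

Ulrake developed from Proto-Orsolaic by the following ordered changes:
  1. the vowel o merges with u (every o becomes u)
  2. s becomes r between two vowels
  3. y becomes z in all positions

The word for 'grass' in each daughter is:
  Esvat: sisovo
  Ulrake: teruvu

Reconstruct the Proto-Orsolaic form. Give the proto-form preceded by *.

*tesovo

Position 4: Esvat has o, Ulrake has u. Taking the neighbouring segments as reconstructed: Esvat o can only go back to *o; Ulrake u could go back to *o or *u — the one source consistent with every daughter is *o.
Position 1: Esvat has s, Ulrake has t. Ulrake preserves t here (none of its changes turn any other segment into t), so the proto-segment is *t.
Continuing position by position gives *tesovo; check it forward:
Esvat: start from *tesovo.
  rule 1 (unconditioned shift): tesovo → sesovo
  rule 2 (vowel merger): sesovo → sisovo
  rule 3: no change — sisovo
  ⇒ Esvat sisovo
Ulrake: *tesovo > tesuvu > teruvu  (by vowel merger, rhotacism)
Only *tesovo yields all of Esvat sisovo, Ulrake teruvu.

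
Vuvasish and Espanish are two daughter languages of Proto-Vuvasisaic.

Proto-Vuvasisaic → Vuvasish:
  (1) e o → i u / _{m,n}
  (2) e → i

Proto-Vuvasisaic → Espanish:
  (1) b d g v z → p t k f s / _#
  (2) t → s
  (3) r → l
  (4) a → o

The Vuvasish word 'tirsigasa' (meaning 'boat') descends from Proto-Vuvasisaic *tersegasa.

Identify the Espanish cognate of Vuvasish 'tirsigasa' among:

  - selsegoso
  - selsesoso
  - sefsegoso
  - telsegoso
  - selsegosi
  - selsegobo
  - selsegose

Espanish: start from *tersegasa.
  rule 1: no change — tersegasa
  rule 2 (unconditioned shift): tersegasa → sersegasa
  rule 3 (unconditioned shift): sersegasa → selsegasa
  rule 4 (vowel merger): selsegasa → selsegoso
  ⇒ Espanish selsegoso
Only 'selsegoso' matches the regular Espanish development of *tersegasa.

selsegoso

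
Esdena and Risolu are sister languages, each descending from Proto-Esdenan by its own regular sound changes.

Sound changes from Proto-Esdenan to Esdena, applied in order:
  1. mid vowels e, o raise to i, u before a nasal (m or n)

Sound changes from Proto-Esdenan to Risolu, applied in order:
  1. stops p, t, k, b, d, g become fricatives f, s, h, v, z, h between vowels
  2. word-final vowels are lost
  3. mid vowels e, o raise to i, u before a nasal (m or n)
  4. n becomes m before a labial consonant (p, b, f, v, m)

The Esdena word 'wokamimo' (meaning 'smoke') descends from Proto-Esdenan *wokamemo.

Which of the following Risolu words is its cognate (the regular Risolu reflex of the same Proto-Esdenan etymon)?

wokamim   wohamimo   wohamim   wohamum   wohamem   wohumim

Risolu: *wokamemo > wohamemo > wohamem > wohamim  (by intervocalic lenition, apocope, pre-nasal raising)
Only 'wohamim' matches the regular Risolu development of *wokamemo.

wohamim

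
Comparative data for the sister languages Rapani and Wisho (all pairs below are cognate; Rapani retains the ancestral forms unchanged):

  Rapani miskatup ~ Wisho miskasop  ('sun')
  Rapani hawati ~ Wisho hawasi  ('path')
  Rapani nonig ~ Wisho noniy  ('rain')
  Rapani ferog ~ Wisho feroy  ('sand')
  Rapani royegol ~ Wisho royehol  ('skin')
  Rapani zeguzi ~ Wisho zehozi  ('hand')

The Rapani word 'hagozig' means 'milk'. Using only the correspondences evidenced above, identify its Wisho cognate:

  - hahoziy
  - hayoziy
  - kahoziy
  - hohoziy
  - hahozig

royegol ~ royehol — Rapani g corresponds to Wisho h between vowels (before a back vowel).
nonig ~ noniy, ferog ~ feroy — Rapani g corresponds to Wisho y word-finally.
Applying these to Rapani 'hagozig':
  hagozig → hahozig   (g→h between vowels (before a back vowel))
  hahozig → hahoziy   (g→y word-finally)
So the Wisho cognate is 'hahoziy'.

hahoziy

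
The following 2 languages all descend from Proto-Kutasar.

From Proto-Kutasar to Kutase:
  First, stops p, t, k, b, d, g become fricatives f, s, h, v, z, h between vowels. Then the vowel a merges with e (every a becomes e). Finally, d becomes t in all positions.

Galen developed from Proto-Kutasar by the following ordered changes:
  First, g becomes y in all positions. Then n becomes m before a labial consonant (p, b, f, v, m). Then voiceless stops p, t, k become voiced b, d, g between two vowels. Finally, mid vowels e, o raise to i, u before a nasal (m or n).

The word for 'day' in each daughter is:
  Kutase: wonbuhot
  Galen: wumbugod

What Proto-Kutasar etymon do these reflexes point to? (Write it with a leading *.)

*wonbukod

Position 8: Kutase has t, Galen has d. Taking the neighbouring segments as reconstructed: Kutase t could go back to *t or *d; Galen d can only go back to *d — the one source consistent with every daughter is *d.
Position 6: Kutase has h, Galen has g. In Galen, g can only continue *k, so the proto-segment is *k.
Position 2: Kutase has o, Galen has u. Kutase preserves o here (none of its changes turn any other segment into o), so the proto-segment is *o.
This points to *wonbukod. Verify forward in each daughter:
Kutase: *wonbukod
  wonbukod → wonbuhod   [intervocalic lenition]
  wonbuhod (rule 2 does not apply)
  wonbuhod → wonbuhot   [unconditioned shift]
  giving Kutase wonbuhot.
Galen: start from *wonbukod.
  rule 1: no change — wonbukod
  rule 2 (nasal place assimilation): wonbukod → wombukod
  rule 3 (intervocalic voicing): wombukod → wombugod
  rule 4 (pre-nasal raising): wombugod → wumbugod
  ⇒ Galen wumbugod
*wonbukod is the unique common source.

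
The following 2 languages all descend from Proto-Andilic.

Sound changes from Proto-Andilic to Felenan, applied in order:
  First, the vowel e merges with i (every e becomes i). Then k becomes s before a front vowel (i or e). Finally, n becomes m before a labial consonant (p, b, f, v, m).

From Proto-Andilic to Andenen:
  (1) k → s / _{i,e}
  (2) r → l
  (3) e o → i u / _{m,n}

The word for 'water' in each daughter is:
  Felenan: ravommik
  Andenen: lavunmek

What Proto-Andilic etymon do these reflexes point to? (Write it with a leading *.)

*ravonmek

Position 5: Felenan has m, Andenen has n. Andenen preserves n here (none of its changes turn any other segment into n), so the proto-segment is *n.
Position 4: Felenan has o, Andenen has u. Felenan preserves o here (none of its changes turn any other segment into o), so the proto-segment is *o.
Position 7: Felenan has i, Andenen has e. Andenen preserves e here (none of its changes turn any other segment into e), so the proto-segment is *e.
Continuing position by position gives *ravonmek; check it forward:
Felenan: *ravonmek
  ravonmek → ravonmik   [vowel merger]
  ravonmik (rule 2 does not apply)
  ravonmik → ravommik   [nasal place assimilation]
  giving Felenan ravommik.
Andenen: *ravonmek > lavonmek > lavunmek  (by unconditioned shift, pre-nasal raising)
Only *ravonmek yields all of Felenan ravommik, Andenen lavunmek.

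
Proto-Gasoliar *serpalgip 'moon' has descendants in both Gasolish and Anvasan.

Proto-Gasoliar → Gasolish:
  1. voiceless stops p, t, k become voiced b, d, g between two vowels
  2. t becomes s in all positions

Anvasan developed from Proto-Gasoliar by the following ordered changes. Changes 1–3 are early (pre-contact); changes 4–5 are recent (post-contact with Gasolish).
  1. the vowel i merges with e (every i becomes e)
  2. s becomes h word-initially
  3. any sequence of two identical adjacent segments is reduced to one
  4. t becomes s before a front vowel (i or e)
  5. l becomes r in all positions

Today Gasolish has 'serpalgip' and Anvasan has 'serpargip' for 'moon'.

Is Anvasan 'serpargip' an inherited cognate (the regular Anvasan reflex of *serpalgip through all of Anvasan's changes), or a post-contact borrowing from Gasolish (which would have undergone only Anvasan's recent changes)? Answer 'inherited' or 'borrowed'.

If inherited, *serpalgip would pass through all of Anvasan's changes:
Anvasan: start from *serpalgip.
  rule 1 (vowel merger): serpalgip → serpalgep
  rule 2 (debuccalisation): serpalgep → herpalgep
  rule 3: no change — herpalgep
  rule 4: no change — herpalgep
  rule 5 (unconditioned shift): herpalgep → herpargep
  ⇒ Anvasan herpargep
If borrowed from Gasolish 'serpalgip' after the early changes, it would undergo only the recent ones:
  rule 4 (palatalisation): no change (serpalgip)
  rule 5 (unconditioned shift): serpalgip → serpargip
  ⇒ as a loan: serpargip
Anvasan 'serpargip' matches the loan outcome 'serpargip', not the inherited 'herpargep' — it skipped the early Anvasan changes, so it was borrowed from Gasolish.

borrowed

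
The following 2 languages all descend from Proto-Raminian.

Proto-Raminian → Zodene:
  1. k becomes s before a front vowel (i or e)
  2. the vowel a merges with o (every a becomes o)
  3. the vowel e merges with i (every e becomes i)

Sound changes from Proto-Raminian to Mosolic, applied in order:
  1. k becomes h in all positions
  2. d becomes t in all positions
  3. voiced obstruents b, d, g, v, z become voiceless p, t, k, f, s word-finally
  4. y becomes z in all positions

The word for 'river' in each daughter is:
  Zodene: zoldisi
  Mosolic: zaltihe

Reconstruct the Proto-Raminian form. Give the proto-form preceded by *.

Position 6: Zodene has s, Mosolic has h. Taking the neighbouring segments as reconstructed: Zodene s could go back to *k or *s; Mosolic h could go back to *k or *h — the one source consistent with every daughter is *k.
Position 7: Zodene has i, Mosolic has e. Mosolic preserves e here (none of its changes turn any other segment into e), so the proto-segment is *e.
This points to *zaldike. Verify forward in each daughter:
Zodene: *zaldike > zaldise > zoldise > zoldisi  (by palatalisation, vowel merger, vowel merger)
Mosolic: *zaldike
  zaldike → zaldihe   [unconditioned shift]
  zaldihe → zaltihe   [unconditioned shift]
  zaltihe (rule 3 does not apply)
  zaltihe (rule 4 does not apply)
  giving Mosolic zaltihe.
No other proto-form is consistent with every reflex, so the reconstruction is *zaldike.

*zaldike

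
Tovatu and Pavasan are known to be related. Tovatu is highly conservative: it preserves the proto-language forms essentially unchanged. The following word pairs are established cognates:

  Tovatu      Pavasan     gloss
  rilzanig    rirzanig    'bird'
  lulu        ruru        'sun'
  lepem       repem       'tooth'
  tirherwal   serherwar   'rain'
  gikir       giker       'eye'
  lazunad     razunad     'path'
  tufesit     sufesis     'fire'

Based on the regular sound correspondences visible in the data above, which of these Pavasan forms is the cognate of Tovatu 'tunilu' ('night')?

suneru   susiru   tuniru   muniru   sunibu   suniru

tufesit ~ sufesis — Tovatu t corresponds to Pavasan s word-initially before a back vowel.
lulu ~ ruru — Tovatu l corresponds to Pavasan r between vowels (before a back vowel).
Applying these to Tovatu 'tunilu':
  tunilu → sunilu   (t→s word-initially before a back vowel)
  sunilu → suniru   (l→r between vowels (before a back vowel))
So the Pavasan cognate is 'suniru'.

suniru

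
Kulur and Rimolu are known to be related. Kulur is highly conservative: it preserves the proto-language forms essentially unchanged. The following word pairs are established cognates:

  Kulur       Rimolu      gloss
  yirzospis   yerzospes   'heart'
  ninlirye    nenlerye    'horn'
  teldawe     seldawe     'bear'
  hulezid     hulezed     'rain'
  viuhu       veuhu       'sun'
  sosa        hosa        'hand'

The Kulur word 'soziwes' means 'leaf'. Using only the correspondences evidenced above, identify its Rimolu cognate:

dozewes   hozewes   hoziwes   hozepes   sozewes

hozewes

sosa ~ hosa — Kulur s corresponds to Rimolu h word-initially before a back vowel.
yirzospis ~ yerzospes, hulezid ~ hulezed — Kulur i corresponds to Rimolu e after a consonant, before a consonant other than r, m, n, p, b, f, v.
Applying these to Kulur 'soziwes':
  soziwes → hoziwes   (s→h word-initially before a back vowel)
  hoziwes → hozewes   (i→e after a consonant, before a consonant other than r, m, n, p, b, f, v)
So the Rimolu cognate is 'hozewes'.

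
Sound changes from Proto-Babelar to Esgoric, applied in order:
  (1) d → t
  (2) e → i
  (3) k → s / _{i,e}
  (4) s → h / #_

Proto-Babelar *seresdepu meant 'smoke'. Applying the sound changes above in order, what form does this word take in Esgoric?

Esgoric: *seresdepu > serestepu > siristipu > hiristipu  (by unconditioned shift, vowel merger, debuccalisation)

hiristipu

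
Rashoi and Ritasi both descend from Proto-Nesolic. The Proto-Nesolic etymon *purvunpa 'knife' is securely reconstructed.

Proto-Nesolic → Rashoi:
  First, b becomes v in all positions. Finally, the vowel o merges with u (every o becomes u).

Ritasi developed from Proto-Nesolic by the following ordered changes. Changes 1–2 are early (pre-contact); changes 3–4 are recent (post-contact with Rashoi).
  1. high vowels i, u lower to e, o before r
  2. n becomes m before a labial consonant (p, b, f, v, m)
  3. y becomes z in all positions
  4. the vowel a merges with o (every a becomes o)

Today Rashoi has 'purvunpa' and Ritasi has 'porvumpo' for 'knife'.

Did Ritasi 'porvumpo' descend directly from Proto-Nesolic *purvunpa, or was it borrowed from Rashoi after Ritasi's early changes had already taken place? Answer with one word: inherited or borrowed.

If inherited, *purvunpa would pass through all of Ritasi's changes:
Ritasi: *purvunpa > porvunpa > porvumpa > porvumpo  (by pre-rhotic lowering, nasal place assimilation, vowel merger)
If borrowed from Rashoi 'purvunpa' after the early changes, it would undergo only the recent ones:
  rule 3 (unconditioned shift): no change (purvunpa)
  rule 4 (vowel merger): purvunpa → purvunpo
  ⇒ as a loan: purvunpo
Ritasi 'porvumpo' matches the inherited outcome exactly, so it is an inherited cognate, not a loan.

inherited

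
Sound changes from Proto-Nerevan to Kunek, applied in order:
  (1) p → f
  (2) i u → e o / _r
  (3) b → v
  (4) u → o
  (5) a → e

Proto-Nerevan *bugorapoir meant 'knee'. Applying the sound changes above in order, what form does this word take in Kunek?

vogorefoer

Kunek: start from *bugorapoir.
  rule 1 (unconditioned shift): bugorapoir → bugorafoir
  rule 2 (pre-rhotic lowering): bugorafoir → bugorafoer
  rule 3 (unconditioned shift): bugorafoer → vugorafoer
  rule 4 (vowel merger): vugorafoer → vogorafoer
  rule 5 (vowel merger): vogorafoer → vogorefoer
  ⇒ Kunek vogorefoer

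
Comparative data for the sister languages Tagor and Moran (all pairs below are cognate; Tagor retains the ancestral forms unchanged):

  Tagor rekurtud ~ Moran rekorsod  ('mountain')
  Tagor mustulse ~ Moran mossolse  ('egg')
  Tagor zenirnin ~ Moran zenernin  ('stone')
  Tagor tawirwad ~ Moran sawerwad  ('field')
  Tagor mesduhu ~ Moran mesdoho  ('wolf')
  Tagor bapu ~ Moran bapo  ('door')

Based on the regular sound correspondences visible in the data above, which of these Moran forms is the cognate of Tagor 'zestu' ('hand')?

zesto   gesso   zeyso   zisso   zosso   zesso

rekurtud ~ rekorsod, mustulse ~ mossolse — Tagor t corresponds to Moran s after a consonant, before a back vowel.
mesduhu ~ mesdoho, bapu ~ bapo — Tagor u corresponds to Moran o word-finally.
Applying these to Tagor 'zestu':
  zestu → zessu   (t→s after a consonant, before a back vowel)
  zessu → zesso   (u→o word-finally)
So the Moran cognate is 'zesso'.

zesso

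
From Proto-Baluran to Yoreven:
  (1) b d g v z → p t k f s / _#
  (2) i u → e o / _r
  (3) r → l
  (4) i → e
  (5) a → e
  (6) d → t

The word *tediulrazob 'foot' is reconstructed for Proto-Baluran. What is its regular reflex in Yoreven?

teteullezop

Yoreven: *tediulrazob > tediulrazop > tediullazop > tedeullazop > tedeullezop > teteullezop  (by final devoicing, unconditioned shift, vowel merger, vowel merger, unconditioned shift)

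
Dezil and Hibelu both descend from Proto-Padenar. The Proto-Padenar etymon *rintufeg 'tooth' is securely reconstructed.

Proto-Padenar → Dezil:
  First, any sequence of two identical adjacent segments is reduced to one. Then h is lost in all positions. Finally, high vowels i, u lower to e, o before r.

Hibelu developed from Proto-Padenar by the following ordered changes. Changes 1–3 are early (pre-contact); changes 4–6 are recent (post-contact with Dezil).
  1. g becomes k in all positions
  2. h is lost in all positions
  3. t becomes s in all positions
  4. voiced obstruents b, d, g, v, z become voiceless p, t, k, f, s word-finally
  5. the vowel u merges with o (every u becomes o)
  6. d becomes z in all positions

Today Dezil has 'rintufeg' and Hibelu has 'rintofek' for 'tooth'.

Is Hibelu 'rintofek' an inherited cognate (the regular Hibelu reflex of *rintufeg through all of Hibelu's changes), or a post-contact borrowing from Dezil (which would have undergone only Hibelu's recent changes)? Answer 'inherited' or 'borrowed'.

borrowed

If inherited, *rintufeg would pass through all of Hibelu's changes:
Hibelu: *rintufeg
  rintufeg → rintufek   [unconditioned shift]
  rintufek (rule 2 does not apply)
  rintufek → rinsufek   [unconditioned shift]
  rinsufek (rule 4 does not apply)
  rinsufek → rinsofek   [vowel merger]
  rinsofek (rule 6 does not apply)
  giving Hibelu rinsofek.
If borrowed from Dezil 'rintufeg' after the early changes, it would undergo only the recent ones:
  rule 4 (final devoicing): rintufeg → rintufek
  rule 5 (vowel merger): rintufek → rintofek
  rule 6 (unconditioned shift): no change (rintofek)
  ⇒ as a loan: rintofek
Hibelu 'rintofek' matches the loan outcome 'rintofek', not the inherited 'rinsofek' — it skipped the early Hibelu changes, so it was borrowed from Dezil.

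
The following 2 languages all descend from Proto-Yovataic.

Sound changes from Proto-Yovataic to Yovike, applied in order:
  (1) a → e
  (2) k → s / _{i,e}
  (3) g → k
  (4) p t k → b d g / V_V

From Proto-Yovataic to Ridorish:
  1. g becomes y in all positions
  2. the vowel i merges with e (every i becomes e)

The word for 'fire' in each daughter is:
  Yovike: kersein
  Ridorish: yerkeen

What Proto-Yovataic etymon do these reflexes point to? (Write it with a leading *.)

*gerkein

Position 1: Yovike has k, Ridorish has y. Taking the neighbouring segments as reconstructed: Yovike k can only go back to *g; Ridorish y could go back to *g or *y — the one source consistent with every daughter is *g.
Position 6: Yovike has i, Ridorish has e. Yovike preserves i here (none of its changes turn any other segment into i), so the proto-segment is *i.
Position 4: Yovike has s, Ridorish has k. Ridorish preserves k here (none of its changes turn any other segment into k), so the proto-segment is *k.
Verify the candidate proto-form against each daughter:
Yovike: *gerkein
  gerkein (rule 1 does not apply)
  gerkein → gersein   [palatalisation]
  gersein → kersein   [unconditioned shift]
  kersein (rule 4 does not apply)
  giving Yovike kersein.
Ridorish: start from *gerkein.
  rule 1 (unconditioned shift): gerkein → yerkein
  rule 2 (vowel merger): yerkein → yerkeen
  ⇒ Ridorish yerkeen
Only *gerkein yields all of Yovike kersein, Ridorish yerkeen.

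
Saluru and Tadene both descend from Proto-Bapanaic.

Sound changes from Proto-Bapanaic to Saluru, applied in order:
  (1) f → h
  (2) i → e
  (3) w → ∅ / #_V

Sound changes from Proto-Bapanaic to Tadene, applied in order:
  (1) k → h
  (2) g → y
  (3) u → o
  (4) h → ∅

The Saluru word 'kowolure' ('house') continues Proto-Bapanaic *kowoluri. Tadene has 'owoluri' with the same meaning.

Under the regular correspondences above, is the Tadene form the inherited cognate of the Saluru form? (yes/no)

no

Derive the expected Tadene reflex of *kowoluri:
Tadene: *kowoluri
  kowoluri → howoluri   [unconditioned shift]
  howoluri (rule 2 does not apply)
  howoluri → howolori   [vowel merger]
  howolori → owolori   [h-loss]
  giving Tadene owolori.
The regular Tadene reflex would be 'owolori', but the attested form is 'owoluri'. The correspondence is irregular, so they are not cognates (the Tadene form has a different source).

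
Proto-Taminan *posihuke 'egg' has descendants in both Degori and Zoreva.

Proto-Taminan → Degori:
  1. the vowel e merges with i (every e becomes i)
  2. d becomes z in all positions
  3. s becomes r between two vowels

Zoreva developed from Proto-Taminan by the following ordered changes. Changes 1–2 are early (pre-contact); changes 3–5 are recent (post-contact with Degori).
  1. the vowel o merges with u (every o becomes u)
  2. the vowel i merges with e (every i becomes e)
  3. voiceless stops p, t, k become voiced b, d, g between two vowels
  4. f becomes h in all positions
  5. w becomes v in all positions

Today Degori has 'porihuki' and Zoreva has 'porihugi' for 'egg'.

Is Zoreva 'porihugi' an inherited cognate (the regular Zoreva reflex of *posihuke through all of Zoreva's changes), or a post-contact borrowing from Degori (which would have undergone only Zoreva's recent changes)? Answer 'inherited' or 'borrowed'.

borrowed

If inherited, *posihuke would pass through all of Zoreva's changes:
Zoreva: *posihuke
  posihuke → pusihuke   [vowel merger]
  pusihuke → pusehuke   [vowel merger]
  pusehuke → pusehuge   [intervocalic voicing]
  pusehuge (rule 4 does not apply)
  pusehuge (rule 5 does not apply)
  giving Zoreva pusehuge.
If borrowed from Degori 'porihuki' after the early changes, it would undergo only the recent ones:
  rule 3 (intervocalic voicing): porihuki → porihugi
  rule 4 (unconditioned shift): no change (porihugi)
  rule 5 (unconditioned shift): no change (porihugi)
  ⇒ as a loan: porihugi
Zoreva 'porihugi' matches the loan outcome 'porihugi', not the inherited 'pusehuge' — it skipped the early Zoreva changes, so it was borrowed from Degori.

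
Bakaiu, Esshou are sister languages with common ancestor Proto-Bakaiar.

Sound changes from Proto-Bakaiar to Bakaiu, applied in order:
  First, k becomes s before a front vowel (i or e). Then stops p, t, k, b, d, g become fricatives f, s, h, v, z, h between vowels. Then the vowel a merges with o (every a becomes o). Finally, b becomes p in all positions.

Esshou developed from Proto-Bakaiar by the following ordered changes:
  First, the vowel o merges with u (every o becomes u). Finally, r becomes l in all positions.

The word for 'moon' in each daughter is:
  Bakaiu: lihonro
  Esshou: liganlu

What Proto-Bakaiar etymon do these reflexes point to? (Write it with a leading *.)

*liganro

Position 4: Bakaiu has o, Esshou has a. Esshou preserves a here (none of its changes turn any other segment into a), so the proto-segment is *a.
Position 6: Bakaiu has r, Esshou has l. Bakaiu preserves r here (none of its changes turn any other segment into r), so the proto-segment is *r.
Verify the candidate proto-form against each daughter:
Bakaiu: *liganro
  liganro (rule 1 does not apply)
  liganro → lihanro   [intervocalic lenition]
  lihanro → lihonro   [vowel merger]
  lihonro (rule 4 does not apply)
  giving Bakaiu lihonro.
Esshou: start from *liganro.
  rule 1 (vowel merger): liganro → liganru
  rule 2 (unconditioned shift): liganru → liganlu
  ⇒ Esshou liganlu
Only *liganro yields all of Bakaiu lihonro, Esshou liganlu.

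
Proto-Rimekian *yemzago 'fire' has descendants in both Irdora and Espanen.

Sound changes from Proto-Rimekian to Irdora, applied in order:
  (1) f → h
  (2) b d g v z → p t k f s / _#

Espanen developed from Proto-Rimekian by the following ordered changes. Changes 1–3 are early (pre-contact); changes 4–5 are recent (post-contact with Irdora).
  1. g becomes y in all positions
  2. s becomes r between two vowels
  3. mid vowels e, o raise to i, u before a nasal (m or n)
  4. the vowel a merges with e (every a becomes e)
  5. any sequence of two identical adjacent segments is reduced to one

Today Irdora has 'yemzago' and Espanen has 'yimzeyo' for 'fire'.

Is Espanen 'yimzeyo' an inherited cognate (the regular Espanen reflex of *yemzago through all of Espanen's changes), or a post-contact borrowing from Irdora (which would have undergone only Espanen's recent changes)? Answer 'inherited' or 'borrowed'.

If inherited, *yemzago would pass through all of Espanen's changes:
Espanen: start from *yemzago.
  rule 1 (unconditioned shift): yemzago → yemzayo
  rule 2: no change — yemzayo
  rule 3 (pre-nasal raising): yemzayo → yimzayo
  rule 4 (vowel merger): yimzayo → yimzeyo
  rule 5: no change — yimzeyo
  ⇒ Espanen yimzeyo
If borrowed from Irdora 'yemzago' after the early changes, it would undergo only the recent ones:
  rule 4 (vowel merger): yemzago → yemzego
  rule 5 (degemination): no change (yemzego)
  ⇒ as a loan: yemzego
Espanen 'yimzeyo' matches the inherited outcome exactly, so it is an inherited cognate, not a loan.

inherited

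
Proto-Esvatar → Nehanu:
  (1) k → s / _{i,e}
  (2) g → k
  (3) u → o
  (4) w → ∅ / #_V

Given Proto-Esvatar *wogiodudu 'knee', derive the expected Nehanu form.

okiododo

Nehanu: *wogiodudu > wokiodudu > wokiododo > okiododo  (by unconditioned shift, vowel merger, glide loss)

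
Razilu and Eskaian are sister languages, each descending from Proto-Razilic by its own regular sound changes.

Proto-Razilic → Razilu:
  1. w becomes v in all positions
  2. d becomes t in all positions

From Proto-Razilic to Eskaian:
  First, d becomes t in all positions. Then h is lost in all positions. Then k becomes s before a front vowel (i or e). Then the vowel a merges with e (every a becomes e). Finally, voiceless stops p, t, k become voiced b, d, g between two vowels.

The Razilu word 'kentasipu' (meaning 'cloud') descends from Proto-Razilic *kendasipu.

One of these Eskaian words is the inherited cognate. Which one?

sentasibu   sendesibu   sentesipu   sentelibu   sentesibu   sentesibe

sentesibu

Eskaian: start from *kendasipu.
  rule 1 (unconditioned shift): kendasipu → kentasipu
  rule 2: no change — kentasipu
  rule 3 (palatalisation): kentasipu → sentasipu
  rule 4 (vowel merger): sentasipu → sentesipu
  rule 5 (intervocalic voicing): sentesipu → sentesibu
  ⇒ Eskaian sentesibu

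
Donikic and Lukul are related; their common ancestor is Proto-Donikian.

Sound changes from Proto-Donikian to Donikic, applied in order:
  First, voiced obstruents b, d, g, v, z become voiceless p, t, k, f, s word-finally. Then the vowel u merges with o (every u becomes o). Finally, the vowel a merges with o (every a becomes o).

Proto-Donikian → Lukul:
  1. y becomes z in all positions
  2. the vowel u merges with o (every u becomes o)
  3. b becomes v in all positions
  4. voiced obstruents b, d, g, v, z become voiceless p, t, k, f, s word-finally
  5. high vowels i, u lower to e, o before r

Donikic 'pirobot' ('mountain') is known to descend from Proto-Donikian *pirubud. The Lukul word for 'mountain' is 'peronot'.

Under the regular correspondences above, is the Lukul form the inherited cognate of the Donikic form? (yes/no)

Derive the expected Lukul reflex of *pirubud:
Lukul: start from *pirubud.
  rule 1: no change — pirubud
  rule 2 (vowel merger): pirubud → pirobod
  rule 3 (unconditioned shift): pirobod → pirovod
  rule 4 (final devoicing): pirovod → pirovot
  rule 5 (pre-rhotic lowering): pirovot → perovot
  ⇒ Lukul perovot
The regular Lukul reflex would be 'perovot', but the attested form is 'peronot'. The correspondence is irregular, so they are not cognates (the Lukul form has a different source).

no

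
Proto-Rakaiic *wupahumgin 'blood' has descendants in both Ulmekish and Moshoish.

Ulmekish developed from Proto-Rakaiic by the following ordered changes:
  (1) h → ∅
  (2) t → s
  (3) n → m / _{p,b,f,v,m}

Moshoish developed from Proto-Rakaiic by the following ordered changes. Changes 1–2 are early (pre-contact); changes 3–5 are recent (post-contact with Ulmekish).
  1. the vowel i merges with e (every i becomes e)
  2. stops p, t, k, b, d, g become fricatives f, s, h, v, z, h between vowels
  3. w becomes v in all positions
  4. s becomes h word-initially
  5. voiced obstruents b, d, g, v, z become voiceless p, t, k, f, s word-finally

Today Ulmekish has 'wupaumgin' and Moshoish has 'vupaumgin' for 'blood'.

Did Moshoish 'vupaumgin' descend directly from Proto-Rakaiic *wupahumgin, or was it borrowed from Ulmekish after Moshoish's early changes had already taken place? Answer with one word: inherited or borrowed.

borrowed

If inherited, *wupahumgin would pass through all of Moshoish's changes:
Moshoish: start from *wupahumgin.
  rule 1 (vowel merger): wupahumgin → wupahumgen
  rule 2 (intervocalic lenition): wupahumgen → wufahumgen
  rule 3 (unconditioned shift): wufahumgen → vufahumgen
  rule 4: no change — vufahumgen
  rule 5: no change — vufahumgen
  ⇒ Moshoish vufahumgen
If borrowed from Ulmekish 'wupaumgin' after the early changes, it would undergo only the recent ones:
  rule 3 (unconditioned shift): wupaumgin → vupaumgin
  rule 4 (debuccalisation): no change (vupaumgin)
  rule 5 (final devoicing): no change (vupaumgin)
  ⇒ as a loan: vupaumgin
Moshoish 'vupaumgin' matches the loan outcome 'vupaumgin', not the inherited 'vufahumgen' — it skipped the early Moshoish changes, so it was borrowed from Ulmekish.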